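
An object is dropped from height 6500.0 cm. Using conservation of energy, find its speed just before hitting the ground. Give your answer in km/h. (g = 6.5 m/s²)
mgh = ½mv² → v = √(2gh) = √(2×6.5×65) = 29.07 m/s = 104.6 km/h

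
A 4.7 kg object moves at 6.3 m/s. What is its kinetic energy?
KE = ½mv² = ½×4.7×6.3² = 93.2715 J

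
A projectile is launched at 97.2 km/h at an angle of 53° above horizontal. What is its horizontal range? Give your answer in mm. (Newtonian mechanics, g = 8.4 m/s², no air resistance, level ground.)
R = v₀² sin(2θ) / g (with unit conversion) = 83420.0 mm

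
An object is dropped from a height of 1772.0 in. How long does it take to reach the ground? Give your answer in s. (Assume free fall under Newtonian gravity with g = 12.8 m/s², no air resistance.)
t = √(2h/g) (with unit conversion) = 2.652 s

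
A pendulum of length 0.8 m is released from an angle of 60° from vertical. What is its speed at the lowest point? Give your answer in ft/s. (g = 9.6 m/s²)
h = L(1 − cosθ) = 0.8×(1 − cos60°) = 0.4 m
v = √(2gh) = √(2×9.6×0.4) = 2.771 m/s = 9.092 ft/s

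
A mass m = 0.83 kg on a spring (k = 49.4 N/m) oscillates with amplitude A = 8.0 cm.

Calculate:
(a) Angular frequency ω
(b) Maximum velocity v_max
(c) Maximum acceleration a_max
ω = √(k/m) = √(49.4/0.83) = 7.715 rad/s
v_max = ωA = 7.715×0.08 = 0.6172 m/s
a_max = ω²A = 7.715²×0.08 = 4.761 m/s²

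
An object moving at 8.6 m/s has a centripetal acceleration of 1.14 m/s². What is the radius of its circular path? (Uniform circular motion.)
r = v²/a_c = 8.6²/1.14 = 64.88 m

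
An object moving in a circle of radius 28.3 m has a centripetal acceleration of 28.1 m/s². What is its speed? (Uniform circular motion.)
v = √(a_c × r) = √(28.1 × 28.3) = 28.2 m/s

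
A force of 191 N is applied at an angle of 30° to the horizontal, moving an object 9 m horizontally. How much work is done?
W = Fd cosθ = 191×9×cos(30°) = 1488.7 J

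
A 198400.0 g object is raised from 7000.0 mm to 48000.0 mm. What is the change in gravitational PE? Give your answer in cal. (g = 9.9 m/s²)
ΔPE = mg(h₂ − h₁) = 198.4 kg × 9.9 m/s² × (48 − 7) m = 8.053e+04 J = 19250.0 cal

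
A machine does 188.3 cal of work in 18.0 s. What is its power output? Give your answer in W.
P = W/t = 787.8 J / 18 s = 43.77 W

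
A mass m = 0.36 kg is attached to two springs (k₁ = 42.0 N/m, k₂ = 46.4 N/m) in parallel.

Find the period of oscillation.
k_eq = k₁+k₂ = 88.4 N/m
T = 2π√(m/k_eq) = 2π√(0.36/88.4) = 0.401 s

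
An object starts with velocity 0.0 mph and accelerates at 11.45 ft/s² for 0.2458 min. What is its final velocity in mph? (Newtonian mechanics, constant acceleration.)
v = v₀ + at (with unit conversion) = 115.1 mph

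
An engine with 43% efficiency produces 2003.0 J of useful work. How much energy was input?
W_in = W_out/η = 2003.0/0.43 = 4658.1 J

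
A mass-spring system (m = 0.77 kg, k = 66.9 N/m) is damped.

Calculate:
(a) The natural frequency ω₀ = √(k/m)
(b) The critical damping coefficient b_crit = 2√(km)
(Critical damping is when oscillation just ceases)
ω₀ = √(k/m) = √(66.9/0.77) = 9.321 rad/s
b_crit = 2√(km) = 2√(66.9×0.77) = 14.35 kg/s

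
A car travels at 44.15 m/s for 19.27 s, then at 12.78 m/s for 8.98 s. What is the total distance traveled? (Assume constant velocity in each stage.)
d₁ = v₁t₁ = 44.15 × 19.27 = 850.77 m
d₂ = v₂t₂ = 12.78 × 8.98 = 114.764 m
d_total = 850.77 + 114.764 = 965.53 m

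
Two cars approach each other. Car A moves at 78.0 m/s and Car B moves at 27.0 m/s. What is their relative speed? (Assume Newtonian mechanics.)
v_rel = v_A + v_B = 78.0 + 27.0 = 105.0 m/s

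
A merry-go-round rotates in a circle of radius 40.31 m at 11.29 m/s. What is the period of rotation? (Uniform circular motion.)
T = 2πr/v = 2π×40.31/11.29 = 22.43 s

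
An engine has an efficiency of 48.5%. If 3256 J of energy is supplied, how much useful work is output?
W_out = η × W_in = 0.485 × 3256 = 1579.2 J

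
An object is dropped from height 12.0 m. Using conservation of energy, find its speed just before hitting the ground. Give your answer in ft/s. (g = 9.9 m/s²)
mgh = ½mv² → v = √(2gh) = √(2×9.9×12) = 15.41 m/s = 50.57 ft/s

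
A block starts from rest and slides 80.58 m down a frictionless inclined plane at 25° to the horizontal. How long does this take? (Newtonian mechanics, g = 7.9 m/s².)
a = g sin(θ) = 7.9 × sin(25°) = 3.34 m/s²
t = √(2d/a) = √(2 × 80.58 / 3.34) = 6.95 s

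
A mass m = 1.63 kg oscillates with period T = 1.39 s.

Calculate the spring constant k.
T = 2π√(m/k) → k = m(2π/T)² = 1.63×(2π/1.39)² = 33.31 N/m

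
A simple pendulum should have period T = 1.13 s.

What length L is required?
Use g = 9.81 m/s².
T = 2π√(L/g) → L = g(T/2π)² = 9.81×(1.13/2π)² = 0.3173 m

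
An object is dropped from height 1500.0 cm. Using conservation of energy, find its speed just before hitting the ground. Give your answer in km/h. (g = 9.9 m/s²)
mgh = ½mv² → v = √(2gh) = √(2×9.9×15) = 17.23 m/s = 62.04 km/h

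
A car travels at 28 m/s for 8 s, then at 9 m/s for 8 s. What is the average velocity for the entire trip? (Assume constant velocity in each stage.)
d₁ = v₁t₁ = 28 × 8 = 224 m
d₂ = v₂t₂ = 9 × 8 = 72 m
d_total = 296 m, t_total = 16 s
v_avg = d_total/t_total = 296/16 = 18.5 m/s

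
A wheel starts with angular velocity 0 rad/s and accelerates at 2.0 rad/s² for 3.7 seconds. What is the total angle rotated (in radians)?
θ = ω₀t + ½αt² = 0×3.7 + ½×2.0×3.7² = 13.69 rad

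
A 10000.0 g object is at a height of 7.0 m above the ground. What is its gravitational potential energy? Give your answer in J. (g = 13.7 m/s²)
PE = mgh = 10 kg × 13.7 m/s² × 7 m = 959 J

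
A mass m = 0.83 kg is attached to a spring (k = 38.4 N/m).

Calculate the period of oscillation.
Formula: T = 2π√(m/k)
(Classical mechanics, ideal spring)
T = 2π√(m/k) = 2π√(0.83/38.4) = 0.9237 s; f = 1/T = 1.083 Hz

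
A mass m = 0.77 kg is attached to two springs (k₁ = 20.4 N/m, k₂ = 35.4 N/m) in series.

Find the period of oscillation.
k_eq = k₁k₂/(k₁+k₂) = 12.94 N/m
T = 2π√(m/k_eq) = 2π√(0.77/12.94) = 1.533 s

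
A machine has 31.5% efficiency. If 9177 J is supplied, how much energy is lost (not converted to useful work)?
W_out = η × W_in = 0.315×9177 = 2890.8 J
W_lost = W_in − W_out = 9177 − 2890.8 = 6286.2 J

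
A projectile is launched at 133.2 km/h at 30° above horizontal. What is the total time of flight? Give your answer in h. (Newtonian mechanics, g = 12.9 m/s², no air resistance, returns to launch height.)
T = 2v₀sin(θ)/g (with unit conversion) = 0.0007967 h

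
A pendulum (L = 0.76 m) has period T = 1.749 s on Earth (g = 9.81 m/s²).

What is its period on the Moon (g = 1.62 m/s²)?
T = 2π√(L/g), so T_moon/T_earth = √(g_earth/g_moon)
T_moon = 2π√(0.76/1.62) = 4.304 s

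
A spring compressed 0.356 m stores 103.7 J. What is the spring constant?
PE = ½kx² → k = 2PE/x² = 2×103.7/0.356² = 1636.0 N/m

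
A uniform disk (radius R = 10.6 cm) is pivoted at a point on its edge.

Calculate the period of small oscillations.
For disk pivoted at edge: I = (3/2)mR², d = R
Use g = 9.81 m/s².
I/m = (3/2)R² = 0.01685 m²; d = R = 0.106 m
T = 2π√((3/2)R²/(gR)) = 2π√(3R/(2g)) = 0.7999 s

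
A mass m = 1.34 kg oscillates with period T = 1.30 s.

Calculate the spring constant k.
T = 2π√(m/k) → k = m(2π/T)² = 1.34×(2π/1.3)² = 31.3 N/m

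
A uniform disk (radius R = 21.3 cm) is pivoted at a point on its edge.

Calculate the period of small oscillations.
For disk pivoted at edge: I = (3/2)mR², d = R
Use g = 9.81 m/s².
I/m = (3/2)R² = 0.06805 m²; d = R = 0.213 m
T = 2π√((3/2)R²/(gR)) = 2π√(3R/(2g)) = 1.134 s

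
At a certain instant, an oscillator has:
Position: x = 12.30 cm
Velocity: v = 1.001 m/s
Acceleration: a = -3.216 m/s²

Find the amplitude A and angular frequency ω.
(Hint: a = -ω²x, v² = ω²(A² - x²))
a = −ω²x → ω = √(|a|/x) = √(3.216/0.123) = 5.113 rad/s
v² = ω²(A² − x²) → A = √(x² + v²/ω²) = √(0.123² + 1.001²/5.113²) = 0.2312 m = 23.12 cm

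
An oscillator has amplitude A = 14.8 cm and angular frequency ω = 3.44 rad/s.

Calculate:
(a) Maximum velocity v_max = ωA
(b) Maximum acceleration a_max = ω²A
v_max = ωA = 3.44×0.148 = 0.5091 m/s
a_max = ω²A = 3.44²×0.148 = 1.751 m/s²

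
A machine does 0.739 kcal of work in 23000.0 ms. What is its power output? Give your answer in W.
P = W/t = 3092 J / 23 s = 134.4 W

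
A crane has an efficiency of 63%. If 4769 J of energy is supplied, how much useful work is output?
W_out = η × W_in = 0.63 × 4769 = 3004.5 J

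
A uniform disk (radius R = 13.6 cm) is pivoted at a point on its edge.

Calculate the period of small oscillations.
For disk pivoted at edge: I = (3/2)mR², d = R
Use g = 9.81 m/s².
I/m = (3/2)R² = 0.02774 m²; d = R = 0.136 m
T = 2π√((3/2)R²/(gR)) = 2π√(3R/(2g)) = 0.9061 s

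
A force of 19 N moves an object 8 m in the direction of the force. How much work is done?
W = Fd = 19×8 = 152.0 J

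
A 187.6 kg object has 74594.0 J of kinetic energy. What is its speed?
KE = ½mv² → v = √(2KE/m) = √(2×74594.0/187.6) = 28.2 m/s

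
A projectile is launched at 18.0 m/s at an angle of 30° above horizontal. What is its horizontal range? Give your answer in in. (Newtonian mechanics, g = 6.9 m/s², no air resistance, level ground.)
R = v₀² sin(2θ) / g (with unit conversion) = 1601.0 in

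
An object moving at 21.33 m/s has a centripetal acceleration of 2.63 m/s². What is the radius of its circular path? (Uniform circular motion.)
r = v²/a_c = 21.33²/2.63 = 172.99 m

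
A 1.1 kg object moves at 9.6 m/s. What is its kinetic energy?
KE = ½mv² = ½×1.1×9.6² = 50.688 J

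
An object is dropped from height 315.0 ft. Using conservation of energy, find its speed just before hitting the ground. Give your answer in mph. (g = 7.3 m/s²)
mgh = ½mv² → v = √(2gh) = √(2×7.3×96.01) = 37.44 m/s = 83.75 mph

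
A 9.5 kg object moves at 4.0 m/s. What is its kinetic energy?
KE = ½mv² = ½×9.5×4.0² = 76.0 J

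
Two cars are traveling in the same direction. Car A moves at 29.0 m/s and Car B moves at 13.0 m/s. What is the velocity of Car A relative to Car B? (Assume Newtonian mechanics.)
v_rel = v_A - v_B = 29.0 - 13.0 = 16.0 m/s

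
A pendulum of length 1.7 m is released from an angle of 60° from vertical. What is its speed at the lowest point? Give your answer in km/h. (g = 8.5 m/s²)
h = L(1 − cosθ) = 1.7×(1 − cos60°) = 0.85 m
v = √(2gh) = √(2×8.5×0.85) = 3.801 m/s = 13.68 km/h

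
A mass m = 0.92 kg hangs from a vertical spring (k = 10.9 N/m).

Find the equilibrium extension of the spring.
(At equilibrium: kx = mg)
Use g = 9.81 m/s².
x_eq = mg/k = 0.92×9.81/10.9 = 0.828 m = 82.8 cm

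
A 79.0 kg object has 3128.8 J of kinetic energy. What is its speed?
KE = ½mv² → v = √(2KE/m) = √(2×3128.8/79.0) = 8.9 m/s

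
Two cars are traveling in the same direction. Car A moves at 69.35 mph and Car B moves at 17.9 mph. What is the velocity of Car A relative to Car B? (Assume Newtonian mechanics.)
v_rel = v_A - v_B = 69.35 - 17.9 = 51.45 mph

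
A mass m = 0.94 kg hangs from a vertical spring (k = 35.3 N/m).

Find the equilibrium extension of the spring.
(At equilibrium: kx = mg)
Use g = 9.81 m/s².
x_eq = mg/k = 0.94×9.81/35.3 = 0.2612 m = 26.12 cm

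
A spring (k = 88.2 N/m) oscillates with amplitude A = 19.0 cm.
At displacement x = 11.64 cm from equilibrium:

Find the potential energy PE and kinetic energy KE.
E_total = ½kA² = ½×88.2×(0.19)² = 1.592 J
PE = ½kx² = ½×88.2×(0.1164)² = 0.5975 J
KE = E_total − PE = 0.9945 J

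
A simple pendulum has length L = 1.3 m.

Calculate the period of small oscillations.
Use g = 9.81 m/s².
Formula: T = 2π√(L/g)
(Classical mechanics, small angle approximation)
T = 2π√(L/g) = 2π√(1.3/9.81) = 2.287 s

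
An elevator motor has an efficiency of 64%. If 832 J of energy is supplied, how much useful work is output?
W_out = η × W_in = 0.64 × 832 = 532.48 J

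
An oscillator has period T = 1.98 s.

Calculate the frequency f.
f = 1/T = 1/1.98 = 0.5051 Hz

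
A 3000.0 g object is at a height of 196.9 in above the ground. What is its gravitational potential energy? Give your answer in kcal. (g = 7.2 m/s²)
PE = mgh = 3 kg × 7.2 m/s² × 5.001 m = 108 J = 0.02582 kcal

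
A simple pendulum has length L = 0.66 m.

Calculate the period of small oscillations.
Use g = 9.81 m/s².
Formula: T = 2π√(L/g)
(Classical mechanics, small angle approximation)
T = 2π√(L/g) = 2π√(0.66/9.81) = 1.63 s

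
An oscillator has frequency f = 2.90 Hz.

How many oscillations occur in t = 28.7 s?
n = f×t = 2.9×28.7 = 83.23 oscillations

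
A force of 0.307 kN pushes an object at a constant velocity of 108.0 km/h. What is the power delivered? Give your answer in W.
P = Fv = 307 N × 30 m/s = 9210 W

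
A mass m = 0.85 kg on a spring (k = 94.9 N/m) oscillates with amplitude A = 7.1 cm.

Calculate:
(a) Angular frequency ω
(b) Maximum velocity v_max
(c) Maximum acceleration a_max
ω = √(k/m) = √(94.9/0.85) = 10.57 rad/s
v_max = ωA = 10.57×0.071 = 0.7502 m/s
a_max = ω²A = 10.57²×0.071 = 7.927 m/s²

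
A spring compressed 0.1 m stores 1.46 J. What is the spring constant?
PE = ½kx² → k = 2PE/x² = 2×1.46/0.1² = 292.0 N/m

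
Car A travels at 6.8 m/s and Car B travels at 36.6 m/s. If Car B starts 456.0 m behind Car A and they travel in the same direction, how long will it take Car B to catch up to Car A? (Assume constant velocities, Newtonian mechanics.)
Relative speed: v_rel = 36.6 - 6.8 = 29.8 m/s
Time to catch: t = d₀/v_rel = 456.0/29.8 = 15.3 s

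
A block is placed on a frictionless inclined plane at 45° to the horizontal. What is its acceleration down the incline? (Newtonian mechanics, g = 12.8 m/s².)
a = g sin(θ) = 12.8 × sin(45°) = 12.8 × 0.7071 = 9.05 m/s²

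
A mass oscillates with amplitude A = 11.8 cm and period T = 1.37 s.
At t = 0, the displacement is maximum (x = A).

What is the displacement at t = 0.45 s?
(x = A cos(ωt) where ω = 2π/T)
ω = 2π/T = 2π/1.37 = 4.586 rad/s
x = A cos(ωt) = 11.8×cos(4.586×0.45) = -5.585 cm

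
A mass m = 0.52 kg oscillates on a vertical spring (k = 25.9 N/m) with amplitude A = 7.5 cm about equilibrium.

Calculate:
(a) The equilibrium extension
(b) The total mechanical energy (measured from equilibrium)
x_eq = mg/k = 0.52×9.81/25.9 = 0.197 m = 19.7 cm
E = ½kA² = ½×25.9×(0.075)² = 0.07284 J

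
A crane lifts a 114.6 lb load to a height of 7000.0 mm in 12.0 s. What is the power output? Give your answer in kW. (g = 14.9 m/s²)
W = mgh = 51.98×14.9×7 = 5422 J
P = W/t = 5422/12 = 451.8 W = 0.4518 kW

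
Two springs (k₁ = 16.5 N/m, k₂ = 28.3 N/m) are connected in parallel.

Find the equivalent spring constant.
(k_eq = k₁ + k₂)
k_eq = k₁ + k₂ = 16.5 + 28.3 = 44.8 N/m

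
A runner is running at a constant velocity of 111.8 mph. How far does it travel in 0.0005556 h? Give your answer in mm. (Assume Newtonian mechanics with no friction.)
d = vt (with unit conversion) = 99970.0 mm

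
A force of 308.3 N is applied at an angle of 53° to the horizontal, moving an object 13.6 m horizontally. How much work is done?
W = Fd cosθ = 308.3×13.6×cos(53°) = 2523.3 J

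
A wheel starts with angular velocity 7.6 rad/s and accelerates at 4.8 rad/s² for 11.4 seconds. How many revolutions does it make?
θ = ω₀t + ½αt² = 7.6×11.4 + ½×4.8×11.4² = 398.54 rad
Revolutions = θ/(2π) = 398.54/(2π) = 63.43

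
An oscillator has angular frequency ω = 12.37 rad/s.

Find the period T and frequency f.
T = 2π/ω = 2π/12.37 = 0.5079 s; f = ω/2π = 1.969 Hz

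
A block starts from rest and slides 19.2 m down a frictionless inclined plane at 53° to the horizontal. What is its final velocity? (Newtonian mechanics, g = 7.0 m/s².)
a = g sin(θ) = 7.0 × sin(53°) = 5.59 m/s²
v = √(2ad) = √(2 × 5.59 × 19.2) = 14.65 m/s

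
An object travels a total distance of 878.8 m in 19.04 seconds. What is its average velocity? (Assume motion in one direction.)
v_avg = Δd / Δt = 878.8 / 19.04 = 46.16 m/s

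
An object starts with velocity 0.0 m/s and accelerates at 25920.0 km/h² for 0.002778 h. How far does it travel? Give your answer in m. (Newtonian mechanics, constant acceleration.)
d = v₀t + ½at² (with unit conversion) = 100.0 m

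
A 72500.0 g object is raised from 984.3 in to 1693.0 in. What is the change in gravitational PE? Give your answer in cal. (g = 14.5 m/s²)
ΔPE = mg(h₂ − h₁) = 72.5 kg × 14.5 m/s² × (43 − 25) m = 1.892e+04 J = 4523.0 cal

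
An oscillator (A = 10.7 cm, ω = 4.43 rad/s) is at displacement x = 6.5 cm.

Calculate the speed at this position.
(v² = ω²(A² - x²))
v = ω√(A² − x²) = 4.43×√(0.107² − 0.065²) = 0.3765 m/s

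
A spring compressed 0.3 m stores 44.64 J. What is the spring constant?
PE = ½kx² → k = 2PE/x² = 2×44.64/0.3² = 992.0 N/m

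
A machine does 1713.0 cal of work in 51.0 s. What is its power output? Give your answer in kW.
P = W/t = 7167 J / 51 s = 140.5 W = 0.1405 kW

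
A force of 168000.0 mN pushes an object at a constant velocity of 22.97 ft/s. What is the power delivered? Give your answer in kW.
P = Fv = 168 N × 7.001 m/s = 1176 W = 1.176 kW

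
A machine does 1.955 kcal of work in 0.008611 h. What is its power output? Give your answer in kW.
P = W/t = 8180 J / 31 s = 263.9 W = 0.2639 kW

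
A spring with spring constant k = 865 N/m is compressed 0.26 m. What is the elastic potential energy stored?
PE = ½kx² = ½×865×0.26² = 29.24 J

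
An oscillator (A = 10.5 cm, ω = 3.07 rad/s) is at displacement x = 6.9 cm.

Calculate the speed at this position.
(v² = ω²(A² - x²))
v = ω√(A² − x²) = 3.07×√(0.105² − 0.069²) = 0.243 m/s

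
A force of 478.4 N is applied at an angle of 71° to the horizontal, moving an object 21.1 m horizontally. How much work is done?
W = Fd cosθ = 478.4×21.1×cos(71°) = 3286.4 J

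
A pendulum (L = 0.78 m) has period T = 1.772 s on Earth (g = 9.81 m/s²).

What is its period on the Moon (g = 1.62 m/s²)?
T = 2π√(L/g), so T_moon/T_earth = √(g_earth/g_moon)
T_moon = 2π√(0.78/1.62) = 4.36 s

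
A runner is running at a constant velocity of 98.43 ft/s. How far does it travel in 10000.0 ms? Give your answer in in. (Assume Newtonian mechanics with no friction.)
d = vt (with unit conversion) = 11810.0 in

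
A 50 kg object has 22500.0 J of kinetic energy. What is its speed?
KE = ½mv² → v = √(2KE/m) = √(2×22500.0/50) = 30.0 m/s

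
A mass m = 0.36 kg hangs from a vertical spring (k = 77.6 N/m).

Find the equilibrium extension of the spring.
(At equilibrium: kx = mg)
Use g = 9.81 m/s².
x_eq = mg/k = 0.36×9.81/77.6 = 0.04551 m = 4.551 cm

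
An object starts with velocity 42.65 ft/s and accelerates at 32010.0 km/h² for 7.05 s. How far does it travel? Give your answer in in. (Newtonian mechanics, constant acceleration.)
d = v₀t + ½at² (with unit conversion) = 6025.0 in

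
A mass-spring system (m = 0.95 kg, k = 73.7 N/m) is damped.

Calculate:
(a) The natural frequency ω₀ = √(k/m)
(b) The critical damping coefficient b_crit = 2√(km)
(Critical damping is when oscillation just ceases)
ω₀ = √(k/m) = √(73.7/0.95) = 8.808 rad/s
b_crit = 2√(km) = 2√(73.7×0.95) = 16.73 kg/s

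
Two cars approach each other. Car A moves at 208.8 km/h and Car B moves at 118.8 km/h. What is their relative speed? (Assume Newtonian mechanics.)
v_rel = v_A + v_B = 208.8 + 118.8 = 327.6 km/h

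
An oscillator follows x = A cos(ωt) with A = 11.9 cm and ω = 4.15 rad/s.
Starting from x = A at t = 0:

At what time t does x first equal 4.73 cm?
cos(ωt) = x/A = 4.73/11.9 = 0.3975
ωt = arccos(0.3975) = 1.162 rad
t = 1.162/4.15 = 0.28 s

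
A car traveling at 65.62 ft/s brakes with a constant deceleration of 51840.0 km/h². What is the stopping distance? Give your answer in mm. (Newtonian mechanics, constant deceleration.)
d = v₀² / (2a) (with unit conversion) = 50000.0 mm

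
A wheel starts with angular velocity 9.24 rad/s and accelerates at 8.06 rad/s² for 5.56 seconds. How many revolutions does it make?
θ = ω₀t + ½αt² = 9.24×5.56 + ½×8.06×5.56² = 175.96 rad
Revolutions = θ/(2π) = 175.96/(2π) = 28.0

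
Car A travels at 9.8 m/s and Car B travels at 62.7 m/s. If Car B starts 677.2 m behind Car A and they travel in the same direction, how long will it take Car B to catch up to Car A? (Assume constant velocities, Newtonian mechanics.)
Relative speed: v_rel = 62.7 - 9.8 = 52.9 m/s
Time to catch: t = d₀/v_rel = 677.2/52.9 = 12.8 s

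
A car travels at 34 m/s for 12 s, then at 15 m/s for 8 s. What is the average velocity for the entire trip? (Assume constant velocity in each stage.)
d₁ = v₁t₁ = 34 × 12 = 408 m
d₂ = v₂t₂ = 15 × 8 = 120 m
d_total = 528 m, t_total = 20 s
v_avg = d_total/t_total = 528/20 = 26.4 m/s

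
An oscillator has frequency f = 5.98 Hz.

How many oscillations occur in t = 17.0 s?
n = f×t = 5.98×17.0 = 101.7 oscillations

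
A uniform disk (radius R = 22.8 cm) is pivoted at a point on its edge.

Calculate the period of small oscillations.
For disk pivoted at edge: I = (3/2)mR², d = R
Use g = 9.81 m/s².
I/m = (3/2)R² = 0.07798 m²; d = R = 0.228 m
T = 2π√((3/2)R²/(gR)) = 2π√(3R/(2g)) = 1.173 s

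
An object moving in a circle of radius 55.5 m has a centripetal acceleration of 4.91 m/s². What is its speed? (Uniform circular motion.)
v = √(a_c × r) = √(4.91 × 55.5) = 16.51 m/s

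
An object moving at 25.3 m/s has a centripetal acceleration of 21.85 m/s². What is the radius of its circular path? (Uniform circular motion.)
r = v²/a_c = 25.3²/21.85 = 29.29 m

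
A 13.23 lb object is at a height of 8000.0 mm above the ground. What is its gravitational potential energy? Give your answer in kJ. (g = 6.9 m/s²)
PE = mgh = 6.001 kg × 6.9 m/s² × 8 m = 331.3 J = 0.3313 kJ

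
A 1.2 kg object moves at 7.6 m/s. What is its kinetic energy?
KE = ½mv² = ½×1.2×7.6² = 34.656 J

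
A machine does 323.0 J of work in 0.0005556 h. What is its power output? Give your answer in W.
P = W/t = 323 J / 2 s = 161.5 W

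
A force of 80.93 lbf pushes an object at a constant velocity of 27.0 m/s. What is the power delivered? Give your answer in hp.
P = Fv = 360 N × 27 m/s = 9720 W = 13.03 hp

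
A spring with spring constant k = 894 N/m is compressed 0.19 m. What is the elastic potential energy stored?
PE = ½kx² = ½×894×0.19² = 16.14 J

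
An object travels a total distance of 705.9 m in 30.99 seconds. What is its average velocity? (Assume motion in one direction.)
v_avg = Δd / Δt = 705.9 / 30.99 = 22.78 m/s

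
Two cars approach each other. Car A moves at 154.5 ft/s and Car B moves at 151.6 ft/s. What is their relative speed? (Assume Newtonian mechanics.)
v_rel = v_A + v_B = 154.5 + 151.6 = 306.1 ft/s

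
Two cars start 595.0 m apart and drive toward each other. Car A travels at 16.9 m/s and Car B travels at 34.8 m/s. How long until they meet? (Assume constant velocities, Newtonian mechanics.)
Combined speed: v_combined = 16.9 + 34.8 = 51.7 m/s
Time to meet: t = d/51.7 = 595.0/51.7 = 11.51 s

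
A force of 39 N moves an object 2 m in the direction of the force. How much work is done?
W = Fd = 39×2 = 78.0 J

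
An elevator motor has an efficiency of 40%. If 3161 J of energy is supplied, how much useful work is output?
W_out = η × W_in = 0.4 × 3161 = 1264.4 J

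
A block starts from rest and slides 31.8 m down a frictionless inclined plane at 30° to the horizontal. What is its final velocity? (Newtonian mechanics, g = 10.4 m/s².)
a = g sin(θ) = 10.4 × sin(30°) = 5.2 m/s²
v = √(2ad) = √(2 × 5.2 × 31.8) = 18.19 m/s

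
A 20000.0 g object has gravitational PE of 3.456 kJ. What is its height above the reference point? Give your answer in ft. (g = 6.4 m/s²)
PE = mgh → h = PE/(mg) = 3456 J / (20 kg × 6.4 m/s²) = 27 m = 88.58 ft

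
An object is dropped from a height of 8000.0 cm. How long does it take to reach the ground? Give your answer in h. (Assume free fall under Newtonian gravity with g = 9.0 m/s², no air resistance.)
t = √(2h/g) (with unit conversion) = 0.001171 h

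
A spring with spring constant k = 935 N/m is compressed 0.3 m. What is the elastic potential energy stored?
PE = ½kx² = ½×935×0.3² = 42.07 J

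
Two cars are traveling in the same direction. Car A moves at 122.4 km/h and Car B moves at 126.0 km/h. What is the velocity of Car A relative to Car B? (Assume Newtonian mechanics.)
v_rel = v_A - v_B = 122.4 - 126.0 = -3.6 km/h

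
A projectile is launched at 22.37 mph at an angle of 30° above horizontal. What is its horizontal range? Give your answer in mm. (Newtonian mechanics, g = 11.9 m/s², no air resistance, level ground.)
R = v₀² sin(2θ) / g (with unit conversion) = 7278.0 mm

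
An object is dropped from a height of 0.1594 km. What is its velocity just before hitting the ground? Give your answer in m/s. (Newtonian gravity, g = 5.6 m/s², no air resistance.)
v = √(2gh) (with unit conversion) = 42.25 m/s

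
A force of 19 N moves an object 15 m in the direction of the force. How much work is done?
W = Fd = 19×15 = 285.0 J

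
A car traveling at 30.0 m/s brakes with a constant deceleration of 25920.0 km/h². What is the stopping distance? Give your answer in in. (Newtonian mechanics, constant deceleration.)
d = v₀² / (2a) (with unit conversion) = 8858.0 in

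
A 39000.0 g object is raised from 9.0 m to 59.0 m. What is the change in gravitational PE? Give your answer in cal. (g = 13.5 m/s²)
ΔPE = mg(h₂ − h₁) = 39 kg × 13.5 m/s² × (59 − 9) m = 2.632e+04 J = 6292.0 cal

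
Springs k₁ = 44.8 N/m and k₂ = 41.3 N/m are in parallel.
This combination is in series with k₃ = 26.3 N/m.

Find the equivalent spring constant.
k₁₂ = k₁ + k₂ = 86.1 N/m (parallel)
1/k_eq = 1/k₁₂ + 1/k₃ → k_eq = 20.15 N/m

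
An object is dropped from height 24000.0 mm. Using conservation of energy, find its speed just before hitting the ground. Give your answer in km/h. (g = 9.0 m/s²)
mgh = ½mv² → v = √(2gh) = √(2×9.0×24) = 20.78 m/s = 74.82 km/h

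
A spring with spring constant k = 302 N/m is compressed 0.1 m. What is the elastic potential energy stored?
PE = ½kx² = ½×302×0.1² = 1.51 J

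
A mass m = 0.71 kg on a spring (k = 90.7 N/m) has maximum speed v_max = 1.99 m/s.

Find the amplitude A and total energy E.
½mv²_max = ½kA² → A = v_max√(m/k) = 1.99×√(0.71/90.7) = 0.1761 m = 17.61 cm
E = ½mv²_max = ½×0.71×1.99² = 1.406 J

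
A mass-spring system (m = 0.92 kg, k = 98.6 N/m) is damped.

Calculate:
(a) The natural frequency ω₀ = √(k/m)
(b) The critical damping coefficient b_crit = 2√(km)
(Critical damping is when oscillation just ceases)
ω₀ = √(k/m) = √(98.6/0.92) = 10.35 rad/s
b_crit = 2√(km) = 2√(98.6×0.92) = 19.05 kg/s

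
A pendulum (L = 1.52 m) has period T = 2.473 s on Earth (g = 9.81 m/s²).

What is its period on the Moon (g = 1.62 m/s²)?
T = 2π√(L/g), so T_moon/T_earth = √(g_earth/g_moon)
T_moon = 2π√(1.52/1.62) = 6.086 s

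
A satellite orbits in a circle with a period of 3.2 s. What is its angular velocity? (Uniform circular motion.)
ω = 2π/T = 2π/3.2 = 1.9635 rad/s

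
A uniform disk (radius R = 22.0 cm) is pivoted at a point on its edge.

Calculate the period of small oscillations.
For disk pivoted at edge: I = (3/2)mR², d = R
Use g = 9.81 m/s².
I/m = (3/2)R² = 0.0726 m²; d = R = 0.22 m
T = 2π√((3/2)R²/(gR)) = 2π√(3R/(2g)) = 1.152 s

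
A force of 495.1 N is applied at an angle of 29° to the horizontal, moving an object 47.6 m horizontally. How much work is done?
W = Fd cosθ = 495.1×47.6×cos(29°) = 20612.0 J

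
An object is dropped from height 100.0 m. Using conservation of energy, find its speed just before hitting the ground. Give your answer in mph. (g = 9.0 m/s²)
mgh = ½mv² → v = √(2gh) = √(2×9.0×100) = 42.43 m/s = 94.91 mph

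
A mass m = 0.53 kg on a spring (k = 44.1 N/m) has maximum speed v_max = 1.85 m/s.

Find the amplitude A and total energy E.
½mv²_max = ½kA² → A = v_max√(m/k) = 1.85×√(0.53/44.1) = 0.2028 m = 20.28 cm
E = ½mv²_max = ½×0.53×1.85² = 0.907 J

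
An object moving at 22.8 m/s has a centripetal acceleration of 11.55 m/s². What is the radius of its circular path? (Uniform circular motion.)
r = v²/a_c = 22.8²/11.55 = 45.01 m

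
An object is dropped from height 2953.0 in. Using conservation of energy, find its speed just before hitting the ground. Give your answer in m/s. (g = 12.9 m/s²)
mgh = ½mv² → v = √(2gh) = √(2×12.9×75.01) = 43.99 m/s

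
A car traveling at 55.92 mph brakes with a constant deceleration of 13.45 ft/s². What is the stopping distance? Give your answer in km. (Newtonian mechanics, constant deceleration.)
d = v₀² / (2a) (with unit conversion) = 0.07622 km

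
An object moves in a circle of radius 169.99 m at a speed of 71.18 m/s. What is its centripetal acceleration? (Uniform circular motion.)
a_c = v²/r = 71.18²/169.99 = 5066.59/169.99 = 29.81 m/s²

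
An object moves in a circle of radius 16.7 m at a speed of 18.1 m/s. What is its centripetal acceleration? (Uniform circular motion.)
a_c = v²/r = 18.1²/16.7 = 327.61/16.7 = 19.62 m/s²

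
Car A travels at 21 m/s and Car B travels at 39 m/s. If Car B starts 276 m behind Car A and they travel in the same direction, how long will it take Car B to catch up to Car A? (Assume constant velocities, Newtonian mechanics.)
Relative speed: v_rel = 39 - 21 = 18 m/s
Time to catch: t = d₀/v_rel = 276/18 = 15.33 s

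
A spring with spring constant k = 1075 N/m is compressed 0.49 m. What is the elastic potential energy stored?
PE = ½kx² = ½×1075×0.49² = 129.1 J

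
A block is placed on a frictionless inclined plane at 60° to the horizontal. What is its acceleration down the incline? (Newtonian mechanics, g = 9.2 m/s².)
a = g sin(θ) = 9.2 × sin(60°) = 9.2 × 0.866 = 7.97 m/s²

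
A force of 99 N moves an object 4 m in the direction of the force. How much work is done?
W = Fd = 99×4 = 396.0 J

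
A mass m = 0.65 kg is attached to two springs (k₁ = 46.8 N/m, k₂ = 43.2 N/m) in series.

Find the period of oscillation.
k_eq = k₁k₂/(k₁+k₂) = 22.46 N/m
T = 2π√(m/k_eq) = 2π√(0.65/22.46) = 1.069 s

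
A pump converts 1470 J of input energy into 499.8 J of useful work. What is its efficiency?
η = W_out/W_in = 499.8/1470 = 0.34 = 34.0%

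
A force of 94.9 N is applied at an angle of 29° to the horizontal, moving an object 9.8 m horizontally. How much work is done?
W = Fd cosθ = 94.9×9.8×cos(29°) = 813.41 J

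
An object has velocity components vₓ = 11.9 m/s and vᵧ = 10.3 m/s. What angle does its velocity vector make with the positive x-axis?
θ = arctan(vᵧ/vₓ) = arctan(10.3/11.9) = 40.88°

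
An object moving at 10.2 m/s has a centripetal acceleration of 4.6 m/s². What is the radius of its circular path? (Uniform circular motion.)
r = v²/a_c = 10.2²/4.6 = 22.62 m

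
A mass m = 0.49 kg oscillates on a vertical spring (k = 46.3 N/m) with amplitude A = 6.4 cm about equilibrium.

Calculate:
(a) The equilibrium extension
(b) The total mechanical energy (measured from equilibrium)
x_eq = mg/k = 0.49×9.81/46.3 = 0.1038 m = 10.38 cm
E = ½kA² = ½×46.3×(0.064)² = 0.09482 J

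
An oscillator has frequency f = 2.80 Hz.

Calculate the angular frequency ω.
ω = 2πf = 2π×2.8 = 17.59 rad/s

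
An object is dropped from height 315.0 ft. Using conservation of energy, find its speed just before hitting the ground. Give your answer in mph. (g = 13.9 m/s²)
mgh = ½mv² → v = √(2gh) = √(2×13.9×96.01) = 51.66 m/s = 115.6 mph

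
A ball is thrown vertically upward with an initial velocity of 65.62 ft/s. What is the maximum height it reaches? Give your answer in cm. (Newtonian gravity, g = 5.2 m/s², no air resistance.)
h_max = v₀²/(2g) (with unit conversion) = 3847.0 cm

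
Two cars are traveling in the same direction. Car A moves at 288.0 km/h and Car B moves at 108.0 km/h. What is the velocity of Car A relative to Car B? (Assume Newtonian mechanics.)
v_rel = v_A - v_B = 288.0 - 108.0 = 180.0 km/h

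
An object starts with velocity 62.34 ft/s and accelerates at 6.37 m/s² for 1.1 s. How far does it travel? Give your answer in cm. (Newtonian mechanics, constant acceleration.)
d = v₀t + ½at² (with unit conversion) = 2476.0 cm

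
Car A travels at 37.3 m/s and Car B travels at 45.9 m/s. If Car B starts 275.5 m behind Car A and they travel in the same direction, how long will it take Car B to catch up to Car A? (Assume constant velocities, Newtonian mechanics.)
Relative speed: v_rel = 45.9 - 37.3 = 8.6 m/s
Time to catch: t = d₀/v_rel = 275.5/8.6 = 32.03 s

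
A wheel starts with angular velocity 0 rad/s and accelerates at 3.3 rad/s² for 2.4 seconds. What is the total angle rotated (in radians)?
θ = ω₀t + ½αt² = 0×2.4 + ½×3.3×2.4² = 9.5 rad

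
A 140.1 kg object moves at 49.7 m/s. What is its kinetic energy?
KE = ½mv² = ½×140.1×49.7² = 173029.8 J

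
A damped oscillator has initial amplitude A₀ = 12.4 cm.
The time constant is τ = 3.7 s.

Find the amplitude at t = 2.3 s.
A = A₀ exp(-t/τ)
A = A₀ exp(−t/τ) = 12.4×exp(−2.3/3.7) = 6.66 cm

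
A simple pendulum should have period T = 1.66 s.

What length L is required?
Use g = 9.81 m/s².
T = 2π√(L/g) → L = g(T/2π)² = 9.81×(1.66/2π)² = 0.6847 m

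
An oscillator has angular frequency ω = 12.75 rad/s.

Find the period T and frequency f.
T = 2π/ω = 2π/12.75 = 0.4928 s; f = ω/2π = 2.029 Hz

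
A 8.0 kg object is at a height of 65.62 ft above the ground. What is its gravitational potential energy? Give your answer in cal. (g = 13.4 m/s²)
PE = mgh = 8 kg × 13.4 m/s² × 20 m = 2144 J = 512.5 cal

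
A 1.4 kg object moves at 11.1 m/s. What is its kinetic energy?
KE = ½mv² = ½×1.4×11.1² = 86.247 J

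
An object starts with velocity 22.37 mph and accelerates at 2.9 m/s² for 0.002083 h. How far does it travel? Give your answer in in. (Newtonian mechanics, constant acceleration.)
d = v₀t + ½at² (with unit conversion) = 6162.0 in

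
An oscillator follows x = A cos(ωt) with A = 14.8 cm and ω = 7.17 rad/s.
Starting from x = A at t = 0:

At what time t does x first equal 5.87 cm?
cos(ωt) = x/A = 5.87/14.8 = 0.3966
ωt = arccos(0.3966) = 1.163 rad
t = 1.163/7.17 = 0.1622 s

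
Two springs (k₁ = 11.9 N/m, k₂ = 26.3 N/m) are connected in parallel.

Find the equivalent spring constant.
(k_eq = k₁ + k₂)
k_eq = k₁ + k₂ = 11.9 + 26.3 = 38.2 N/m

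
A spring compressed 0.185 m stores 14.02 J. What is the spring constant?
PE = ½kx² → k = 2PE/x² = 2×14.02/0.185² = 819.3 N/m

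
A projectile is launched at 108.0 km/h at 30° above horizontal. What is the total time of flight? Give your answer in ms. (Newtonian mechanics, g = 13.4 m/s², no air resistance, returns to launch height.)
T = 2v₀sin(θ)/g (with unit conversion) = 2239.0 ms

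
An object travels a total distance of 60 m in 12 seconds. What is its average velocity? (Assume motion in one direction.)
v_avg = Δd / Δt = 60 / 12 = 5.0 m/s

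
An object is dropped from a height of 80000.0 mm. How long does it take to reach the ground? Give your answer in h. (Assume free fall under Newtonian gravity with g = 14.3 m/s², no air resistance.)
t = √(2h/g) (with unit conversion) = 0.0009292 h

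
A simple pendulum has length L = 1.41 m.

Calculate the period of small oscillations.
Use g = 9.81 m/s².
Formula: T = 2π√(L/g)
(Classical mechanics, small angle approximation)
T = 2π√(L/g) = 2π√(1.41/9.81) = 2.382 s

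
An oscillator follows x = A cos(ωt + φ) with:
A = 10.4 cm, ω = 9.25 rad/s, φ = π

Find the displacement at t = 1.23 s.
x = A cos(ωt + φ) = 10.4×cos(9.25×1.23 + π) = -3.876 cm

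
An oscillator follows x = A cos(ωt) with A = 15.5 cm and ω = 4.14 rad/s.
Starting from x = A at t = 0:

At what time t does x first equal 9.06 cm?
cos(ωt) = x/A = 9.06/15.5 = 0.5845
ωt = arccos(0.5845) = 0.9465 rad
t = 0.9465/4.14 = 0.2286 s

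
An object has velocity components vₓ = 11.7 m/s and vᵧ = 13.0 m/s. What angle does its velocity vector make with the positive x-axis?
θ = arctan(vᵧ/vₓ) = arctan(13.0/11.7) = 48.01°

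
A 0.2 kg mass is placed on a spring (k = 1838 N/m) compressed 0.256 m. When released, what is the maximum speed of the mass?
½kx² = ½mv² → v = x√(k/m) = 0.256×√(1838/0.2) = 24.54 m/s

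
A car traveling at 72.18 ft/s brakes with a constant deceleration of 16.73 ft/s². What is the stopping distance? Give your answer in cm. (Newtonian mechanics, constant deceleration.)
d = v₀² / (2a) (with unit conversion) = 4746.0 cm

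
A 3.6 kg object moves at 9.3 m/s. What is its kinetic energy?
KE = ½mv² = ½×3.6×9.3² = 155.682 J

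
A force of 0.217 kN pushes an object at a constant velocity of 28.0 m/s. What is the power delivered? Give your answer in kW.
P = Fv = 217 N × 28 m/s = 6076 W = 6.076 kW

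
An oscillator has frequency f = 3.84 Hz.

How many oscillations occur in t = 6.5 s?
n = f×t = 3.84×6.5 = 24.96 oscillations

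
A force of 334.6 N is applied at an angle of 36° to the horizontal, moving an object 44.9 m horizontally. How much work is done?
W = Fd cosθ = 334.6×44.9×cos(36°) = 12154.0 J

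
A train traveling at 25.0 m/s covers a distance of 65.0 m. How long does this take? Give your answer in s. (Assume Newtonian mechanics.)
t = d/v = 2.6 s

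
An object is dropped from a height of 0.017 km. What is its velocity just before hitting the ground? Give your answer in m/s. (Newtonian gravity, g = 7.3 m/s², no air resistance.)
v = √(2gh) (with unit conversion) = 15.75 m/s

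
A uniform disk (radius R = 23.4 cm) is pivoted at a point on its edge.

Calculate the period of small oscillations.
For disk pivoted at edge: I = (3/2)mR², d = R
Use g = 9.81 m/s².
I/m = (3/2)R² = 0.08213 m²; d = R = 0.234 m
T = 2π√((3/2)R²/(gR)) = 2π√(3R/(2g)) = 1.188 s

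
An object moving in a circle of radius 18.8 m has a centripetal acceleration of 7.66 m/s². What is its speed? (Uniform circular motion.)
v = √(a_c × r) = √(7.66 × 18.8) = 12.0 m/s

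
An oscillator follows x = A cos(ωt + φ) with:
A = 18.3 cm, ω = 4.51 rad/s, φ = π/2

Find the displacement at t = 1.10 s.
x = A cos(ωt + φ) = 18.3×cos(4.51×1.1 + π/2) = 17.74 cm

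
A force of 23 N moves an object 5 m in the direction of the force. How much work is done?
W = Fd = 23×5 = 115.0 J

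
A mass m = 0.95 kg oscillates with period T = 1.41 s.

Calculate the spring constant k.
T = 2π√(m/k) → k = m(2π/T)² = 0.95×(2π/1.41)² = 18.86 N/m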